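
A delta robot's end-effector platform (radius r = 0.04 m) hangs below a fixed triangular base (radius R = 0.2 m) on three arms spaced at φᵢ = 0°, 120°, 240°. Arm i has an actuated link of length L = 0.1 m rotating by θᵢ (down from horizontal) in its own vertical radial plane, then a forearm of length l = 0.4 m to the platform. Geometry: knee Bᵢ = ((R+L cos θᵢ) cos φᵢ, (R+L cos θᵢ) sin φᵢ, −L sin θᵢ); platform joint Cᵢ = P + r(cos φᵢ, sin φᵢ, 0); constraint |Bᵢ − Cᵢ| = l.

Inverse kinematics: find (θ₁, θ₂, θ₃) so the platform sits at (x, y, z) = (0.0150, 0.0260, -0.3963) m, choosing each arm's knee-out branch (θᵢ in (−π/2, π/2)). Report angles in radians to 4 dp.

θ₁ = 0.6984, θ₂ = 0.6983, θ₃ = 0.9603

arm 1 (φ=0.0°): x'=0.0150, y'=0.0260
  e−x'=0.1450;  (l²−L²−(e−x')²−y'²−z²)/2L = -0.1438
  γ=atan2(-0.3963,0.1450)=-1.2200;  ψ=arccos(-0.3407)=1.9185;  θ1=γ+ψ≈0.6984
arm 2 (φ=120.0°): x'=0.0150, y'=-0.0260
  e−x'=0.1450;  (l²−L²−(e−x')²−y'²−z²)/2L = -0.1437
  γ=atan2(-0.3963,0.1450)=-1.2201;  ψ=arccos(-0.3406)=1.9184;  θ2=γ+ψ≈0.6983
rotate P by −φ3: (-0.0300, 0.0000, -0.3963)
  A=0.1900, B=-0.3963, C=(l²−L²−A²−y'²−z²)/(2L)=-0.2158
  √(A²+B²)=0.4395;  θ3 = -1.1237+2.0840 ≈ 0.9603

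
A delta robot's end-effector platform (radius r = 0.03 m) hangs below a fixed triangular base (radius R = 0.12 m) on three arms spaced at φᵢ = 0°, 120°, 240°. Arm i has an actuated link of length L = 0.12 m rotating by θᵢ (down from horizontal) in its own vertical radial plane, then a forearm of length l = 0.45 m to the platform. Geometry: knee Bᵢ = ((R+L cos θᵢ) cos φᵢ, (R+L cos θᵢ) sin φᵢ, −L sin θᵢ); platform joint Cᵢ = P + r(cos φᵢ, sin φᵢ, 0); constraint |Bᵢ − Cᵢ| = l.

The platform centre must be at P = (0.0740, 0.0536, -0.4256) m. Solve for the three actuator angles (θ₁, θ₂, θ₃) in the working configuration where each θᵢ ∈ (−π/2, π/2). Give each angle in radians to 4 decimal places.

rotate P by −φ1: (0.0740, 0.0536, -0.4256)
  A=0.0160, B=-0.4256, C=(l²−L²−A²−y'²−z²)/(2L)=0.0160
  θ1 = atan2(B,A) + arccos(C/0.4259) = 0.0000
φ2=120.0° → target in arm frame (0.0094, -0.0909)
  A cos θ + B sin θ = C:  0.0806·cos θ + -0.4256·sin θ = -0.0325
  √(A²+B²)=0.4332;  θ2 = -1.3837+1.6458 ≈ 0.2621
φ3=240.0° → target in arm frame (-0.0834, 0.0373)
  e−x'=0.1734;  (l²−L²−(e−x')²−y'²−z²)/2L = -0.1021
  √(A²+B²)=0.4596;  θ3 = -1.1839+1.7948 ≈ 0.6109

θ₁ = 0.0000, θ₂ = 0.2621, θ₃ = 0.6109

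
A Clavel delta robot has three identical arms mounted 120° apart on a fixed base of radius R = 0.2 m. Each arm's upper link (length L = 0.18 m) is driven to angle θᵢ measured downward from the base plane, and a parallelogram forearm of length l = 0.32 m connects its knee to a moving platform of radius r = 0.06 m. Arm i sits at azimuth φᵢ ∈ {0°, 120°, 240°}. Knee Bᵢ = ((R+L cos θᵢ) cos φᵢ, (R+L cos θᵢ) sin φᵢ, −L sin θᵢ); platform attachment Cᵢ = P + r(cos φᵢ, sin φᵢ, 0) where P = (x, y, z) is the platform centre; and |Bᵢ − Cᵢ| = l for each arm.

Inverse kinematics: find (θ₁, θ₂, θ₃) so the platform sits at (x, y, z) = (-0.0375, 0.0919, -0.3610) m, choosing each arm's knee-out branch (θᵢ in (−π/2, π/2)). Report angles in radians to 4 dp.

rotate P by −φ1: (-0.0375, 0.0919, -0.3610)
  A cos θ + B sin θ = C:  0.1775·cos θ + -0.3610·sin θ = -0.2785
  γ=atan2(-0.3610,0.1775)=-1.1138;  ψ=arccos(-0.6924)=2.3356;  θ1=γ+ψ≈1.2218
rotate P by −φ2: (0.0983, -0.0135, -0.3610)
  e−x'=0.0417;  (l²−L²−(e−x')²−y'²−z²)/2L = -0.1729
  θ2 = atan2(B,A) + arccos(C/0.3634) = 0.6107
arm 3 (φ=240.0°): x'=-0.0608, y'=-0.0784
  e−x'=0.2008;  (l²−L²−(e−x')²−y'²−z²)/2L = -0.2967
  θ3 = atan2(B,A) + arccos(C/0.4131) = 1.3089

θ₁ = 1.2218, θ₂ = 0.6107, θ₃ = 1.3089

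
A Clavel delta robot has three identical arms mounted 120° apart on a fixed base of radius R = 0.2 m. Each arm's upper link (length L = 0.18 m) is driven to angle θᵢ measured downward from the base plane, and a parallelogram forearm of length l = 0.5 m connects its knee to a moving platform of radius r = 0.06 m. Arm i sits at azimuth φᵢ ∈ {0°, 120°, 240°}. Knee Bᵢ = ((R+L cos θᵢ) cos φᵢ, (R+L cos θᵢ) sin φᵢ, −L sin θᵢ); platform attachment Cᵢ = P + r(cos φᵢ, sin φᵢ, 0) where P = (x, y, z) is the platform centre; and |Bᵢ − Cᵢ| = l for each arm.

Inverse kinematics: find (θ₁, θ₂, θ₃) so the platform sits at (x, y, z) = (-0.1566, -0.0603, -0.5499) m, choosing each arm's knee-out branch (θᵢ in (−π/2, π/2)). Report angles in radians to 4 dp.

θ₁ = 1.3961, θ₂ = 0.8724, θ₃ = 0.5235

arm 1 (φ=0.0°): x'=-0.1566, y'=-0.0603
  e−x'=0.2966;  (l²−L²−(e−x')²−y'²−z²)/2L = -0.4900
  √(A²+B²)=0.6248;  θ1 = -1.0762+2.4723 ≈ 1.3961
arm 2 (φ=120.0°): x'=0.0261, y'=0.1658
  A cos θ + B sin θ = C:  0.1139·cos θ + -0.5499·sin θ = -0.3479
  √(A²+B²)=0.5616;  θ2 = -1.3665+2.2389 ≈ 0.8724
rotate P by −φ3: (0.1305, -0.1055, -0.5499)
  A=0.0095, B=-0.5499, C=(l²−L²−A²−y'²−z²)/(2L)=-0.2667
  θ3 = atan2(B,A) + arccos(C/0.5500) = 0.5235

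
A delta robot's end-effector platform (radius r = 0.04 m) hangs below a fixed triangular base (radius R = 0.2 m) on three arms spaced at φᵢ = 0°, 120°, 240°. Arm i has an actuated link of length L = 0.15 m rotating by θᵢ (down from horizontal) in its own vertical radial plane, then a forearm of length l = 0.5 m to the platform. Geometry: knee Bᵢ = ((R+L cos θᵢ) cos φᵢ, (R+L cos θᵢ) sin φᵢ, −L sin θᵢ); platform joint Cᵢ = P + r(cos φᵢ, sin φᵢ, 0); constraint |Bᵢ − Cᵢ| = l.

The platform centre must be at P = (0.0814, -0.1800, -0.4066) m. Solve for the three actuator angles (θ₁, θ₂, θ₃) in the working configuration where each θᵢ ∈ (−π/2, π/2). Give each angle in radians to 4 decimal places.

θ₁ = -0.0002, θ₂ = 1.1346, θ₃ = -0.1744

φ1=0.0° → target in arm frame (0.0814, -0.1800)
  A=0.0786, B=-0.4066, C=(l²−L²−A²−y'²−z²)/(2L)=0.0787
  γ=atan2(-0.4066,0.0786)=-1.3798;  ψ=arccos(0.1899)=1.3797;  θ1=γ+ψ≈-0.0002
arm 2 (φ=120.0°): x'=-0.1966, y'=0.0195
  e−x'=0.3566;  (l²−L²−(e−x')²−y'²−z²)/2L = -0.2179
  √(A²+B²)=0.5408;  θ2 = -0.8508+1.9854 ≈ 1.1346
rotate P by −φ3: (0.1152, 0.1605, -0.4066)
  A=0.0448, B=-0.4066, C=(l²−L²−A²−y'²−z²)/(2L)=0.1147
  √(A²+B²)=0.4091;  θ3 = -1.4610+1.2866 ≈ -0.1744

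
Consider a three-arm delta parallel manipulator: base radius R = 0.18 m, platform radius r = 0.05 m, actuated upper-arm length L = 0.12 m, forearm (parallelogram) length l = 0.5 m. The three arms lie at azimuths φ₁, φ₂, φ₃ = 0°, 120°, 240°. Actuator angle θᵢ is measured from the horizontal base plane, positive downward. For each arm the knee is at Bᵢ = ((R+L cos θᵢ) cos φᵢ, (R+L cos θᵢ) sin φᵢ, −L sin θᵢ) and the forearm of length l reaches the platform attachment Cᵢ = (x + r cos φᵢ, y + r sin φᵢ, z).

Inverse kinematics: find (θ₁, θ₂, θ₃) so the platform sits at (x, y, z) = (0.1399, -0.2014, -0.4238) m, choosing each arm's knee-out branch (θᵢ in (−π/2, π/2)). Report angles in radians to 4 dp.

φ1=0.0° → target in arm frame (0.1399, -0.2014)
  A cos θ + B sin θ = C:  -0.0099·cos θ + -0.4238·sin θ = 0.0639
  θ1 = atan2(B,A) + arccos(C/0.4239) = -0.1746
rotate P by −φ2: (-0.2444, -0.0205, -0.4238)
  A=0.3744, B=-0.4238, C=(l²−L²−A²−y'²−z²)/(2L)=-0.3524
  γ=atan2(-0.4238,0.3744)=-0.8473;  ψ=arccos(-0.6232)=2.2436;  θ2=γ+ψ≈1.3964
arm 3 (φ=240.0°): x'=0.1045, y'=0.2219
  e−x'=0.0255;  (l²−L²−(e−x')²−y'²−z²)/2L = 0.0255
  γ=atan2(-0.4238,0.0255)=-1.5106;  ψ=arccos(0.0601)=1.5107;  θ3=γ+ψ≈0.0001

θ₁ = -0.1746, θ₂ = 1.3964, θ₃ = 0.0001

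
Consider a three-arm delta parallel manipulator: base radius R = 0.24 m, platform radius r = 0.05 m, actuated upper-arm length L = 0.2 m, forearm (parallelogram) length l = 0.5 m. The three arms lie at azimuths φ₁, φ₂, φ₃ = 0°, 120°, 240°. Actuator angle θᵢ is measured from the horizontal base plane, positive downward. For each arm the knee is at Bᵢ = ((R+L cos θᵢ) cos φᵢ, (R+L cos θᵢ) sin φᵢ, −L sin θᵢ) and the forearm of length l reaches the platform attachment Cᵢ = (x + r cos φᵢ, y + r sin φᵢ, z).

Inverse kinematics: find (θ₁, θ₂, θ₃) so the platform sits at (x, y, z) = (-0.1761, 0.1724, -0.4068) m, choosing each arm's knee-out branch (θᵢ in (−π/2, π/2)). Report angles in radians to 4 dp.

θ₁ = 1.3088, θ₂ = -0.3492, θ₃ = 0.9596

φ1=0.0° → target in arm frame (-0.1761, 0.1724)
  A cos θ + B sin θ = C:  0.3661·cos θ + -0.4068·sin θ = -0.2981
  γ=atan2(-0.4068,0.3661)=-0.8380;  ψ=arccos(-0.5447)=2.1468;  θ1=γ+ψ≈1.3088
rotate P by −φ2: (0.2374, 0.0663, -0.4068)
  A cos θ + B sin θ = C:  -0.0474·cos θ + -0.4068·sin θ = 0.0947
  γ=atan2(-0.4068,-0.0474)=-1.6867;  ψ=arccos(0.2312)=1.3375;  θ2=γ+ψ≈-0.3492
arm 3 (φ=240.0°): x'=-0.0613, y'=-0.2387
  A cos θ + B sin θ = C:  0.2513·cos θ + -0.4068·sin θ = -0.1890
  √(A²+B²)=0.4781;  θ3 = -1.0175+1.9771 ≈ 0.9596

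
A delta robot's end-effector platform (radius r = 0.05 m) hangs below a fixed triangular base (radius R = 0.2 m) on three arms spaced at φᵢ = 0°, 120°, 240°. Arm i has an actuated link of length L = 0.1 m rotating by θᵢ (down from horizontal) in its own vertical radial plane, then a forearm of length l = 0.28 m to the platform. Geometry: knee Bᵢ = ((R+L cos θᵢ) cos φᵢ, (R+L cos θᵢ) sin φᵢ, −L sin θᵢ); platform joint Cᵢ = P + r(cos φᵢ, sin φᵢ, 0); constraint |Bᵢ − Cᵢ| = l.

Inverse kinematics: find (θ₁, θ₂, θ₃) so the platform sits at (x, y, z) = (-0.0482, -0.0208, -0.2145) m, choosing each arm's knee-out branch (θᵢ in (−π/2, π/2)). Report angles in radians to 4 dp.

rotate P by −φ1: (-0.0482, -0.0208, -0.2145)
  e−x'=0.1982;  (l²−L²−(e−x')²−y'²−z²)/2L = -0.0866
  √(A²+B²)=0.2921;  θ1 = -0.8249+1.8720 ≈ 1.0471
rotate P by −φ2: (0.0061, 0.0521, -0.2145)
  e−x'=0.1439;  (l²−L²−(e−x')²−y'²−z²)/2L = -0.0052
  θ2 = atan2(B,A) + arccos(C/0.2583) = 0.6111
arm 3 (φ=240.0°): x'=0.0421, y'=-0.0313
  A cos θ + B sin θ = C:  0.1079·cos θ + -0.2145·sin θ = 0.0488
  γ=atan2(-0.2145,0.1079)=-1.1048;  ψ=arccos(0.2034)=1.3660;  θ3=γ+ψ≈0.2612

θ₁ = 1.0471, θ₂ = 0.6111, θ₃ = 0.2612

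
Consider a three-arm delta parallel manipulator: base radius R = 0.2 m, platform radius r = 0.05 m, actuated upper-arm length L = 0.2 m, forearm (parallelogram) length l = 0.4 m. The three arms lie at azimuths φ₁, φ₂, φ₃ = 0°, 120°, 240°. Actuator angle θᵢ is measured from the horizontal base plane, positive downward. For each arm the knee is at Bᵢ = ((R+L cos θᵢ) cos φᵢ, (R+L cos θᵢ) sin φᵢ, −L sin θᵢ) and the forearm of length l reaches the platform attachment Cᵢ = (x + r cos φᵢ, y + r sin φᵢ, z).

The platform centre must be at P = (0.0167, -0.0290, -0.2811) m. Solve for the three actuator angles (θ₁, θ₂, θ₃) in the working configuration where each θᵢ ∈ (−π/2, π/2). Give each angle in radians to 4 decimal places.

θ₁ = 0.2620, θ₂ = 0.5237, θ₃ = 0.2617

rotate P by −φ1: (0.0167, -0.0290, -0.2811)
  A=0.1333, B=-0.2811, C=(l²−L²−A²−y'²−z²)/(2L)=0.0559
  θ1 = atan2(B,A) + arccos(C/0.3111) = 0.2620
arm 2 (φ=120.0°): x'=-0.0335, y'=0.0000
  A=0.1835, B=-0.2811, C=(l²−L²−A²−y'²−z²)/(2L)=0.0183
  γ=atan2(-0.2811,0.1835)=-0.9925;  ψ=arccos(0.0545)=1.5162;  θ2=γ+ψ≈0.5237
rotate P by −φ3: (0.0168, 0.0290, -0.2811)
  A=0.1332, B=-0.2811, C=(l²−L²−A²−y'²−z²)/(2L)=0.0560
  γ=atan2(-0.2811,0.1332)=-1.1282;  ψ=arccos(0.1800)=1.3899;  θ3=γ+ψ≈0.2617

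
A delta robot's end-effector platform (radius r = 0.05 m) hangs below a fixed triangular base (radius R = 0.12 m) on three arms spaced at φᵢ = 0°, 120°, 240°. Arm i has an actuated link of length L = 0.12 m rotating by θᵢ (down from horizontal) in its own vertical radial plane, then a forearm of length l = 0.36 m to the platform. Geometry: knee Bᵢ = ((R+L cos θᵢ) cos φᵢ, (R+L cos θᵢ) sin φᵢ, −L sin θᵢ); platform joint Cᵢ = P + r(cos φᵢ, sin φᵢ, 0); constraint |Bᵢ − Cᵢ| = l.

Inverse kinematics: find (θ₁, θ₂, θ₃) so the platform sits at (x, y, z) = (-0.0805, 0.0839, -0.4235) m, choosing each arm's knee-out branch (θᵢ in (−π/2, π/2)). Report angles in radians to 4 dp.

θ₁ = 1.3966, θ₂ = 0.6113, θ₃ = 1.2218

arm 1 (φ=0.0°): x'=-0.0805, y'=0.0839
  A=0.1505, B=-0.4235, C=(l²−L²−A²−y'²−z²)/(2L)=-0.3910
  θ1 = atan2(B,A) + arccos(C/0.4494) = 1.3966
rotate P by −φ2: (0.1129, 0.0278, -0.4235)
  e−x'=-0.0429;  (l²−L²−(e−x')²−y'²−z²)/2L = -0.2782
  √(A²+B²)=0.4257;  θ2 = -1.6718+2.2830 ≈ 0.6113
arm 3 (φ=240.0°): x'=-0.0324, y'=-0.1117
  A=0.1024, B=-0.4235, C=(l²−L²−A²−y'²−z²)/(2L)=-0.3630
  γ=atan2(-0.4235,0.1024)=-1.3335;  ψ=arccos(-0.8330)=2.5554;  θ3=γ+ψ≈1.2218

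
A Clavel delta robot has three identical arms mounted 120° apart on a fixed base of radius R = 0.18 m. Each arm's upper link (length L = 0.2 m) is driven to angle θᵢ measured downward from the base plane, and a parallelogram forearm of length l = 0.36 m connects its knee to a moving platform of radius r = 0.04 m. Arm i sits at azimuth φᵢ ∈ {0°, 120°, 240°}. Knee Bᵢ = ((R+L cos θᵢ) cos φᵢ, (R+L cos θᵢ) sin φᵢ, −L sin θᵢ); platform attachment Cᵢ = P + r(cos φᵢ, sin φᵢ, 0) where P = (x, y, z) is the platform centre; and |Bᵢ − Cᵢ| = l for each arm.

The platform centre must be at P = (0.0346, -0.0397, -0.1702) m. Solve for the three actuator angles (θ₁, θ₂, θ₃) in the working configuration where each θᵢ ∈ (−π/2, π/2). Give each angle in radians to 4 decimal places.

φ1=0.0° → target in arm frame (0.0346, -0.0397)
  e−x'=0.1054;  (l²−L²−(e−x')²−y'²−z²)/2L = 0.1199
  γ=atan2(-0.1702,0.1054)=-1.0163;  ψ=arccos(0.5988)=0.9288;  θ1=γ+ψ≈-0.0875
arm 2 (φ=120.0°): x'=-0.0517, y'=-0.0101
  A=0.1917, B=-0.1702, C=(l²−L²−A²−y'²−z²)/(2L)=0.0595
  √(A²+B²)=0.2563;  θ2 = -0.7261+1.3367 ≈ 0.6106
arm 3 (φ=240.0°): x'=0.0171, y'=0.0498
  A cos θ + B sin θ = C:  0.1229·cos θ + -0.1702·sin θ = 0.1076
  √(A²+B²)=0.2099;  θ3 = -0.9453+1.0327 ≈ 0.0873

θ₁ = -0.0875, θ₂ = 0.6106, θ₃ = 0.0873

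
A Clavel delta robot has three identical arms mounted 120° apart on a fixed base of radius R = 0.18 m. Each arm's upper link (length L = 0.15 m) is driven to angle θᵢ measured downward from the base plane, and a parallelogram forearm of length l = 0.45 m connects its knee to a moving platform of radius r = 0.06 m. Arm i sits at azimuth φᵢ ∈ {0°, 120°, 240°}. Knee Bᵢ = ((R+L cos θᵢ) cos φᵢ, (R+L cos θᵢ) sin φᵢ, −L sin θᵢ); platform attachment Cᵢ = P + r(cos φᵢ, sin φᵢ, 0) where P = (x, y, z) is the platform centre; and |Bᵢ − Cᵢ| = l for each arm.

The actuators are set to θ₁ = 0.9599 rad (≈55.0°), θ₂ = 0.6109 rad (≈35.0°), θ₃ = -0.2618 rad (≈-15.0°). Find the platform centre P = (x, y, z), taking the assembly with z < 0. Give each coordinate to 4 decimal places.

φ1=0.0°: virtual centre (0.2060, 0.0000, -0.1229), radius l
centre 2 = (0.2429·cos120.0°, 0.2429·sin120.0°, -0.0860) = (-0.1214, 0.2103, -0.0860)
φ3=240.0°: virtual centre (-0.1324, -0.2294, 0.0388), radius l
eliminate P² terms by subtracting sphere 1 from 2 and 3
[-0.6550 0.4207 0.0737]·P = 0.0088;  [-0.6770 -0.4588 0.3234]·P = 0.0141
det = 0.5853;  x = -0.0171+0.2902z,  y = -0.0056+0.2767z
into |P−centre ₁|² = l²: 1.1608z² + 0.1132z + -0.1376 = 0;  Δ = 0.6516;  z = -0.3965 or 0.2990 → z<0 root = -0.3965
x = -0.1321, y = -0.1153

(-0.1321, -0.1153, -0.3965)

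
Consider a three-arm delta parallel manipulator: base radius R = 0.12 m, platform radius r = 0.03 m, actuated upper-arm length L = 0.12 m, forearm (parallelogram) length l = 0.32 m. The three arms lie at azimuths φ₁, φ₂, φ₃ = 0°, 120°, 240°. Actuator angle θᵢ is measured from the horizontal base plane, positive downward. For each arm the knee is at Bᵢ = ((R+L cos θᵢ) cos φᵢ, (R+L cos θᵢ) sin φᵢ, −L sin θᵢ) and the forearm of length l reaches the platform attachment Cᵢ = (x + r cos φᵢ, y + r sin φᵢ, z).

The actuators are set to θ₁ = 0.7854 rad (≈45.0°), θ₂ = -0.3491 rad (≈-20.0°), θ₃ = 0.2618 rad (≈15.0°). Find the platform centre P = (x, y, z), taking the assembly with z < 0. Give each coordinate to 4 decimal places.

φ1=0.0°: virtual centre (0.1749, 0.0000, -0.0849), radius l
S2 = (0.2028·cos120.0°, 0.2028·sin120.0°, 0.0410) = (-0.1014, 0.1756, 0.0410)
φ3=240.0°: virtual centre (-0.1030, -0.1783, -0.0311), radius l
subtract pairs → two planes through P
[-0.5525 0.3512 0.2518]·P = 0.0050;  [-0.5556 -0.3566 0.1076]·P = 0.0056
Cramer: x(z) = -0.0096+0.3253z;  y(z) = -0.0008-0.2052z
sphere 1 gives Az²+Bz+C=0 with A=1.1479, B=0.0500, C=-0.0612;  B²−4AC=0.2835;  roots -0.2537, 0.2101;  negative root z = -0.2537
x = -0.0921, y = 0.0513

(-0.0921, 0.0513, -0.2537)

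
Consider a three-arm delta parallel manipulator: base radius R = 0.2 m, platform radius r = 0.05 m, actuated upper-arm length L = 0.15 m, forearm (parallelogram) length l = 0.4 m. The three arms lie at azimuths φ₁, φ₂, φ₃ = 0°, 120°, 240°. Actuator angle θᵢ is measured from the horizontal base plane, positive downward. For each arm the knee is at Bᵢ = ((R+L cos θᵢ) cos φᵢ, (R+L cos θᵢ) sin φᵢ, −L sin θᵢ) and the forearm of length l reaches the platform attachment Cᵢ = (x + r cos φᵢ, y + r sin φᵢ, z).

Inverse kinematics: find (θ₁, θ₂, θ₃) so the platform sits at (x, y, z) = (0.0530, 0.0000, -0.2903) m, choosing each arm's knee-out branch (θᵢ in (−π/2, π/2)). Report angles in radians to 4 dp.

arm 1 (φ=0.0°): x'=0.0530, y'=0.0000
  A=0.0970, B=-0.2903, C=(l²−L²−A²−y'²−z²)/(2L)=0.1461
  θ1 = atan2(B,A) + arccos(C/0.3061) = -0.1750
arm 2 (φ=120.0°): x'=-0.0265, y'=-0.0459
  A cos θ + B sin θ = C:  0.1765·cos θ + -0.2903·sin θ = 0.0666
  θ2 = atan2(B,A) + arccos(C/0.3397) = 0.3491
φ3=240.0° → target in arm frame (-0.0265, 0.0459)
  A cos θ + B sin θ = C:  0.1765·cos θ + -0.2903·sin θ = 0.0666
  θ3 = atan2(B,A) + arccos(C/0.3397) = 0.3491

θ₁ = -0.1750, θ₂ = 0.3491, θ₃ = 0.3491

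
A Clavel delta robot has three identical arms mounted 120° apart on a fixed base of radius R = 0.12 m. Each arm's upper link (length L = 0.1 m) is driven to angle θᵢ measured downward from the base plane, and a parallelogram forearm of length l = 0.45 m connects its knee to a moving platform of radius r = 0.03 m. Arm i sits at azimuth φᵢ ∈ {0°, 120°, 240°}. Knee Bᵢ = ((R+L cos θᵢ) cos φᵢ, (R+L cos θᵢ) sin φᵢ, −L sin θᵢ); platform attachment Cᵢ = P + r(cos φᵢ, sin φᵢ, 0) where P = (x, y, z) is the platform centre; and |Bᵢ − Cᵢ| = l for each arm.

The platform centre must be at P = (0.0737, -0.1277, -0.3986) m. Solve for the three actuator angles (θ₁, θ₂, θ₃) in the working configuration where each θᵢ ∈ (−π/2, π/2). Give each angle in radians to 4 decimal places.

rotate P by −φ1: (0.0737, -0.1277, -0.3986)
  A=0.0163, B=-0.3986, C=(l²−L²−A²−y'²−z²)/(2L)=0.0852
  θ1 = atan2(B,A) + arccos(C/0.3989) = -0.1744
φ2=120.0° → target in arm frame (-0.1474, 0.0000)
  A=0.2374, B=-0.3986, C=(l²−L²−A²−y'²−z²)/(2L)=-0.1138
  θ2 = atan2(B,A) + arccos(C/0.4640) = 0.7851
arm 3 (φ=240.0°): x'=0.0737, y'=0.1277
  A cos θ + B sin θ = C:  0.0163·cos θ + -0.3986·sin θ = 0.0853
  θ3 = atan2(B,A) + arccos(C/0.3989) = -0.1746

θ₁ = -0.1744, θ₂ = 0.7851, θ₃ = -0.1746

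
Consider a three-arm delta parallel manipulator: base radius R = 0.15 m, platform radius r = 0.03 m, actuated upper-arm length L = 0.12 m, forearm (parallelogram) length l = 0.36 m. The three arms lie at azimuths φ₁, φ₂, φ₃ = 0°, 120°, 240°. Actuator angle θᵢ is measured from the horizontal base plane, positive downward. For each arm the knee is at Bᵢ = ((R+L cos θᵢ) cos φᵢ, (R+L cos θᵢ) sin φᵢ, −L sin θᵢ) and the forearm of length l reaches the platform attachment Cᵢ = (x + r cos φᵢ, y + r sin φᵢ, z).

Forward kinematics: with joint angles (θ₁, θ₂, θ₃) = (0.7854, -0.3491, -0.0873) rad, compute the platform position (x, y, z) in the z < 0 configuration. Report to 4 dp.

(-0.1039, 0.0190, -0.2690)

φ1=0.0°: virtual centre (0.2049, 0.0000, -0.0849), radius l
φ2=120.0°: virtual centre (-0.1164, 0.2016, 0.0410), radius l
O3 = (0.2395·cos240.0°, 0.2395·sin240.0°, 0.0105) = (-0.1198, -0.2075, 0.0105)
eliminate P² terms by subtracting sphere 1 from 2 and 3
plane₁₂: -0.6425x+0.4032y+0.2518z = 0.0067
Cramer: x(z) = -0.0116+0.3432z;  y(z) = -0.0019-0.0776z
quadratic in z: (1.1238)z²+(0.0214)z+(-0.0755)=0, √Δ=0.5831 → z ∈ {-0.2690, 0.2499}; z = -0.2690 (taking z<0)
x = -0.1039, y = 0.0190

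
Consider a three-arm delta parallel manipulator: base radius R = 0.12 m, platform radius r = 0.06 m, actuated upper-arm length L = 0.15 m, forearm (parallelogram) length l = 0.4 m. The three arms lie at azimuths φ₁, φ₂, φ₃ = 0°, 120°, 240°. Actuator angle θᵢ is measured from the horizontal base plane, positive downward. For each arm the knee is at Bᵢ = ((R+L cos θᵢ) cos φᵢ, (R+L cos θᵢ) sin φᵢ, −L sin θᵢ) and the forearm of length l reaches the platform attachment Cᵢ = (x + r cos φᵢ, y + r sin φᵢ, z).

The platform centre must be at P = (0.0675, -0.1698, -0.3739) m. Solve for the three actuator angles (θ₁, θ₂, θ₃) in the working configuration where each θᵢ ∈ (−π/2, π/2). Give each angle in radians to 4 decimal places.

θ₁ = 0.2617, θ₂ = 1.0469, θ₃ = 0.0872

φ1=0.0° → target in arm frame (0.0675, -0.1698)
  e−x'=-0.0075;  (l²−L²−(e−x')²−y'²−z²)/2L = -0.1040
  √(A²+B²)=0.3740;  θ1 = -1.5909+1.8525 ≈ 0.2617
rotate P by −φ2: (-0.1808, 0.0264, -0.3739)
  e−x'=0.2408;  (l²−L²−(e−x')²−y'²−z²)/2L = -0.2033
  θ2 = atan2(B,A) + arccos(C/0.4447) = 1.0469
arm 3 (φ=240.0°): x'=0.1133, y'=0.1434
  A=-0.0533, B=-0.3739, C=(l²−L²−A²−y'²−z²)/(2L)=-0.0856
  √(A²+B²)=0.3777;  θ3 = -1.7124+1.7996 ≈ 0.0872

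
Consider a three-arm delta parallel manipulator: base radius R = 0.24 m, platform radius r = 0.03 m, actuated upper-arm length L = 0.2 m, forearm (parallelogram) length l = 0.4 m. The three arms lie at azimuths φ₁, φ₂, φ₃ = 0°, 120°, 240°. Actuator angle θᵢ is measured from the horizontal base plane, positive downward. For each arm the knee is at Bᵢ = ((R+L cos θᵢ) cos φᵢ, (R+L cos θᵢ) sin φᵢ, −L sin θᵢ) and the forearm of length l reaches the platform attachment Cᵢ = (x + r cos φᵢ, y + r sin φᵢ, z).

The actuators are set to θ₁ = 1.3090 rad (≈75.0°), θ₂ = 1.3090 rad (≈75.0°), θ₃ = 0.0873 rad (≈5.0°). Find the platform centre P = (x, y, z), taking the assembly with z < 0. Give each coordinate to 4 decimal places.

S1 = (0.2618·cos0.0°, 0.2618·sin0.0°, -0.1932) = (0.2618, 0.0000, -0.1932)
S2 = (0.2618·cos120.0°, 0.2618·sin120.0°, -0.1932) = (-0.1309, 0.2267, -0.1932)
φ3=240.0°: virtual centre (-0.2046, -0.3544, -0.0174), radius l
subtract pairs → two planes through P
[-0.7853 0.4534 0.0000]·P = 0.0000;  [-0.9328 -0.7088 0.3515]·P = 0.0619
Cramer: x(z) = -0.0287+0.1627z;  y(z) = -0.0497+0.2818z
sphere 1 gives Az²+Bz+C=0 with A=1.1059, B=0.2639, C=-0.0359;  B²−4AC=0.2283;  roots -0.3353, 0.0967;  negative root z = -0.3353
x = -0.0832, y = -0.1441

(-0.0832, -0.1441, -0.3353)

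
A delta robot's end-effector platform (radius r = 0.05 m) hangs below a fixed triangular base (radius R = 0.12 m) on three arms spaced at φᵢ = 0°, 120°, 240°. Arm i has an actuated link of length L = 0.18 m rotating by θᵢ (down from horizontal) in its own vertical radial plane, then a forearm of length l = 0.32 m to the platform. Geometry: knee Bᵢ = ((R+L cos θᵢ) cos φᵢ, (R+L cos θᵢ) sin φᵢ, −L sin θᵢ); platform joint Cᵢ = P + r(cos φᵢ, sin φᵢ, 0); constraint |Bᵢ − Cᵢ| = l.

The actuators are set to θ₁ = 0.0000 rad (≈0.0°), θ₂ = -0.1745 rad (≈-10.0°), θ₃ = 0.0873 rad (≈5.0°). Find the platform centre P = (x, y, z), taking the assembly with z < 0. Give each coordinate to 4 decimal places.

(-0.0038, 0.0208, -0.1938)

arm 1 at φ=0.0°: ρ1 = 0.2500;  centre 1 = (0.2500, 0.0000, 0.0000)
arm 2 at φ=120.0°: ρ2 = 0.2473;  centre 2 = (-0.1236, 0.2141, 0.0313)
φ3=240.0°: virtual centre (-0.1247, -0.2159, -0.0157), radius l
|centre ₂|²−|centre ₁|² = -0.0004;  |centre ₃|²−|centre ₁|² = -0.0001
linear system: -0.7473x+0.4283y = -0.0004−0.0625z; -0.7493x+-0.4318y = -0.0001−-0.0314z
Cramer: x(z) = 0.0003+0.0210z;  y(z) = -0.0003-0.1092z
into |P−centre ₁|² = l²: 1.0124z² + -0.0104z + -0.0401 = 0;  Δ = 0.1623;  z = -0.1938 or 0.2041 → z<0 root = -0.1938
x = -0.0038, y = 0.0208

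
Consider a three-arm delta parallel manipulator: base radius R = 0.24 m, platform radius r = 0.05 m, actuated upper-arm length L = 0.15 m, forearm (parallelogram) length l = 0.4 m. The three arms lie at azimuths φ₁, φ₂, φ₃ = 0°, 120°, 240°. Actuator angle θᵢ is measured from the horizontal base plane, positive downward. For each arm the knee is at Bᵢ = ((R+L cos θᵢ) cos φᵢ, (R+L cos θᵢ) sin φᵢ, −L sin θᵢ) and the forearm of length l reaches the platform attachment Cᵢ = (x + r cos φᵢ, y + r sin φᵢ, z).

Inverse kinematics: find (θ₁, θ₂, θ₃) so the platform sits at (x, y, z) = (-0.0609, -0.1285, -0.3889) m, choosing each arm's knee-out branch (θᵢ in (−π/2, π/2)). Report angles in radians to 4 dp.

arm 1 (φ=0.0°): x'=-0.0609, y'=-0.1285
  A cos θ + B sin θ = C:  0.2509·cos θ + -0.3889·sin θ = -0.3107
  γ=atan2(-0.3889,0.2509)=-0.9978;  ψ=arccos(-0.6713)=2.3068;  θ1=γ+ψ≈1.3089
arm 2 (φ=120.0°): x'=-0.0808, y'=0.1170
  A=0.2708, B=-0.3889, C=(l²−L²−A²−y'²−z²)/(2L)=-0.3359
  θ2 = atan2(B,A) + arccos(C/0.4739) = 1.3962
φ3=240.0° → target in arm frame (0.1417, 0.0115)
  A=0.0483, B=-0.3889, C=(l²−L²−A²−y'²−z²)/(2L)=-0.0540
  γ=atan2(-0.3889,0.0483)=-1.4473;  ψ=arccos(-0.1378)=1.7091;  θ3=γ+ψ≈0.2618

θ₁ = 1.3089, θ₂ = 1.3962, θ₃ = 0.2618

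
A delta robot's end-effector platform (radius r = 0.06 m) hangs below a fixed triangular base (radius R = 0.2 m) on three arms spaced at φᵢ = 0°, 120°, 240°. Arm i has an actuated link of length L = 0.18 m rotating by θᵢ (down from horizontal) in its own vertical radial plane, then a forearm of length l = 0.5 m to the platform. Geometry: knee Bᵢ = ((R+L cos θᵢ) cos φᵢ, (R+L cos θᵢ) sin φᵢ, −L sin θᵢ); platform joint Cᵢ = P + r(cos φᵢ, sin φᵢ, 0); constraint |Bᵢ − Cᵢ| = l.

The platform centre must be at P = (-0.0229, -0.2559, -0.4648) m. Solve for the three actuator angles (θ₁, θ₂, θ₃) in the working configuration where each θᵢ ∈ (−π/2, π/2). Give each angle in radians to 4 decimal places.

arm 1 (φ=0.0°): x'=-0.0229, y'=-0.2559
  A cos θ + B sin θ = C:  0.1629·cos θ + -0.4648·sin θ = -0.2513
  γ=atan2(-0.4648,0.1629)=-1.2337;  ψ=arccos(-0.5102)=2.1062;  θ1=γ+ψ≈0.8725
φ2=120.0° → target in arm frame (-0.2102, 0.1478)
  e−x'=0.3502;  (l²−L²−(e−x')²−y'²−z²)/2L = -0.3969
  √(A²+B²)=0.5819;  θ2 = -0.9251+2.3214 ≈ 1.3963
φ3=240.0° → target in arm frame (0.2331, 0.1081)
  e−x'=-0.0931;  (l²−L²−(e−x')²−y'²−z²)/2L = -0.0522
  γ=atan2(-0.4648,-0.0931)=-1.7684;  ψ=arccos(-0.1101)=1.6811;  θ3=γ+ψ≈-0.0873

θ₁ = 0.8725, θ₂ = 1.3963, θ₃ = -0.0873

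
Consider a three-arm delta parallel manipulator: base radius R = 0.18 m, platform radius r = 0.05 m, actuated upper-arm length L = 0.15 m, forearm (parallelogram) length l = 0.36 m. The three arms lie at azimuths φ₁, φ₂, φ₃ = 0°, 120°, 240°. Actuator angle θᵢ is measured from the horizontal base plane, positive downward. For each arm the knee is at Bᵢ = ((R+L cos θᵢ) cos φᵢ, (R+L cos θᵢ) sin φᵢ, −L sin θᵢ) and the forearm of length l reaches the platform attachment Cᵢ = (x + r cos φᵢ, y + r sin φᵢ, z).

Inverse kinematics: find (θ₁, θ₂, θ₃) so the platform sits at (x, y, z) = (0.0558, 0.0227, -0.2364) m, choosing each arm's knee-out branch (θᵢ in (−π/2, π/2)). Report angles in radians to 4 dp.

φ1=0.0° → target in arm frame (0.0558, 0.0227)
  A=0.0742, B=-0.2364, C=(l²−L²−A²−y'²−z²)/(2L)=0.1506
  γ=atan2(-0.2364,0.0742)=-1.2667;  ψ=arccos(0.6080)=0.9172;  θ1=γ+ψ≈-0.3494
φ2=120.0° → target in arm frame (-0.0082, -0.0597)
  A=0.1382, B=-0.2364, C=(l²−L²−A²−y'²−z²)/(2L)=0.0951
  γ=atan2(-0.2364,0.1382)=-1.0416;  ψ=arccos(0.3474)=1.2160;  θ2=γ+ψ≈0.1743
arm 3 (φ=240.0°): x'=-0.0476, y'=0.0370
  A=0.1776, B=-0.2364, C=(l²−L²−A²−y'²−z²)/(2L)=0.0611
  θ3 = atan2(B,A) + arccos(C/0.2957) = 0.4361

θ₁ = -0.3494, θ₂ = 0.1743, θ₃ = 0.4361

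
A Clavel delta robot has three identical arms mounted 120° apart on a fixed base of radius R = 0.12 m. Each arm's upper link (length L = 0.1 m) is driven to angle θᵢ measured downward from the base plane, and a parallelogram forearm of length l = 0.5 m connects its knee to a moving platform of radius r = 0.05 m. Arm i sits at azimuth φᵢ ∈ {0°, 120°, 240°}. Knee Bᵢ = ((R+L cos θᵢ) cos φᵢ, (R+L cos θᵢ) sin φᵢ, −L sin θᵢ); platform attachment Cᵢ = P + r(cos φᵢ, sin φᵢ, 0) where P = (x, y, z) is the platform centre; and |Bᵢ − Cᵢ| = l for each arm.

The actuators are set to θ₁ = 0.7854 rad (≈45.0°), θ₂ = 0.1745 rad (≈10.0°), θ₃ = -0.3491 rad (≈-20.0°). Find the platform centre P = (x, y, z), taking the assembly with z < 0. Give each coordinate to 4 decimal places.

(-0.1693, -0.0816, -0.4544)

S1 = (0.1407·cos0.0°, 0.1407·sin0.0°, -0.0707) = (0.1407, 0.0000, -0.0707)
arm 2 at φ=120.0°: e+L cos θ2 = 0.1685;  S2 = (-0.0842, 0.1459, -0.0174)
φ3=240.0°: virtual centre (-0.0820, -0.1420, 0.0342), radius l
subtract pairs → two planes through P
plane₁₂: -0.4499x+0.2918y+0.1067z = 0.0039
Cramer: x(z) = -0.0080+0.3551z;  y(z) = 0.0010+0.1819z
quadratic in z: (1.1592)z²+(0.0362)z+(-0.2229)=0, √Δ=1.0173 → z ∈ {-0.4544, 0.4232}; z = -0.4544 (taking z<0)
x = -0.1693, y = -0.0816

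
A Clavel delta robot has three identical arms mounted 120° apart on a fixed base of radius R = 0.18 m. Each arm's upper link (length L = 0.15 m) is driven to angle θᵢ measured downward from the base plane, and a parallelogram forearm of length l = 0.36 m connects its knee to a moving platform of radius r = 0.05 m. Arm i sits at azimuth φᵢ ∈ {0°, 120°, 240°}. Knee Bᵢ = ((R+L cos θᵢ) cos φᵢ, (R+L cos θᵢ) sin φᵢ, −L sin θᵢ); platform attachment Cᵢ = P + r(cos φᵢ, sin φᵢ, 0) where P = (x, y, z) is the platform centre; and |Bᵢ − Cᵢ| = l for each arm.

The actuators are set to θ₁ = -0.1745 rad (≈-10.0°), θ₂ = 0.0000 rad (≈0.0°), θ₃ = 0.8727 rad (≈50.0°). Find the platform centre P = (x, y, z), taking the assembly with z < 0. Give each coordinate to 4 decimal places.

(0.0647, 0.0857, -0.2512)

O1 = (0.2777·cos0.0°, 0.2777·sin0.0°, 0.0260) = (0.2777, 0.0000, 0.0260)
O2 = (0.2800·cos120.0°, 0.2800·sin120.0°, 0.0000) = (-0.1400, 0.2425, 0.0000)
φ3=240.0°: virtual centre (-0.1132, -0.1961, -0.1149), radius l
|O₂|²−|O₁|² = 0.0006;  |O₃|²−|O₁|² = -0.0133
plane₁₂: -0.8354x+0.4850y+-0.0521z = 0.0006
det = 0.7068;  x = 0.0088+-0.2223z,  y = 0.0164+-0.2756z
quadratic in z: (1.1254)z²+(0.0584)z+(-0.0563)=0, √Δ=0.5070 → z ∈ {-0.2512, 0.1993}; z = -0.2512 (taking z<0)
x = 0.0647, y = 0.0857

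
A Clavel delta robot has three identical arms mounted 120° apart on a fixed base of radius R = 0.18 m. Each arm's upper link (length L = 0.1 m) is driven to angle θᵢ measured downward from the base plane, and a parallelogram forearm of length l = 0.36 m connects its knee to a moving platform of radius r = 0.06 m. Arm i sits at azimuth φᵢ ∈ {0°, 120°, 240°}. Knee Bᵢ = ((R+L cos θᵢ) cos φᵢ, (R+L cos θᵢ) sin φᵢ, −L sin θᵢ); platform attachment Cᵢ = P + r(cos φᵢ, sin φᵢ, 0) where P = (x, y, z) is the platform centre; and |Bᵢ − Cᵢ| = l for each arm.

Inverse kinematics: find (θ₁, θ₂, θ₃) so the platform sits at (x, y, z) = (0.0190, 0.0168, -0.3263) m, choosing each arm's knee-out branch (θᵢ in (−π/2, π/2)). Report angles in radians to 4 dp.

arm 1 (φ=0.0°): x'=0.0190, y'=0.0168
  e−x'=0.1010;  (l²−L²−(e−x')²−y'²−z²)/2L = 0.0132
  θ1 = atan2(B,A) + arccos(C/0.3416) = 0.2614
rotate P by −φ2: (0.0050, -0.0249, -0.3263)
  A cos θ + B sin θ = C:  0.1150·cos θ + -0.3263·sin θ = -0.0035
  θ2 = atan2(B,A) + arccos(C/0.3460) = 0.3489
φ3=240.0° → target in arm frame (-0.0240, 0.0081)
  A=0.1440, B=-0.3263, C=(l²−L²−A²−y'²−z²)/(2L)=-0.0384
  γ=atan2(-0.3263,0.1440)=-1.1551;  ψ=arccos(-0.1078)=1.6788;  θ3=γ+ψ≈0.5237

θ₁ = 0.2614, θ₂ = 0.3489, θ₃ = 0.5237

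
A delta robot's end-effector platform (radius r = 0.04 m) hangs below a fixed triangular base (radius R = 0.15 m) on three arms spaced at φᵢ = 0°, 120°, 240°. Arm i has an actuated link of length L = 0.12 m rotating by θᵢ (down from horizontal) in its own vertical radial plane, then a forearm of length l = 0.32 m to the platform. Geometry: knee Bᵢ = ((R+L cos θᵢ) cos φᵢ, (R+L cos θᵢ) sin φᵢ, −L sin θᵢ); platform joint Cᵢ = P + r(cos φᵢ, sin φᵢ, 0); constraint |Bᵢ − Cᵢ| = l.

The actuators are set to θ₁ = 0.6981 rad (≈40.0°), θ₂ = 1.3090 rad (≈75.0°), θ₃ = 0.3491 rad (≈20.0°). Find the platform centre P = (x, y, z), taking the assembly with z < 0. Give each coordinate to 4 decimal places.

(0.0219, -0.1072, -0.3190)

φ1=0.0°: virtual centre (0.2019, 0.0000, -0.0771), radius l
arm 2 at φ=120.0°: e+L cos θ2 = 0.1411;  S2 = (-0.0705, 0.1222, -0.1159)
φ3=240.0°: virtual centre (-0.1114, -0.1929, -0.0410), radius l
subtract pairs → two planes through P
plane₁₂: -0.5449x+0.2443y+-0.0776z = -0.0134
det = 0.3633;  x = 0.0111+-0.0338z,  y = -0.0300+0.2420z
quadratic in z: (1.0597)z²+(0.1527)z+(-0.0592)=0, √Δ=0.5235 → z ∈ {-0.3190, 0.1750}; z = -0.3190 (taking z<0)
x = 0.0219, y = -0.1072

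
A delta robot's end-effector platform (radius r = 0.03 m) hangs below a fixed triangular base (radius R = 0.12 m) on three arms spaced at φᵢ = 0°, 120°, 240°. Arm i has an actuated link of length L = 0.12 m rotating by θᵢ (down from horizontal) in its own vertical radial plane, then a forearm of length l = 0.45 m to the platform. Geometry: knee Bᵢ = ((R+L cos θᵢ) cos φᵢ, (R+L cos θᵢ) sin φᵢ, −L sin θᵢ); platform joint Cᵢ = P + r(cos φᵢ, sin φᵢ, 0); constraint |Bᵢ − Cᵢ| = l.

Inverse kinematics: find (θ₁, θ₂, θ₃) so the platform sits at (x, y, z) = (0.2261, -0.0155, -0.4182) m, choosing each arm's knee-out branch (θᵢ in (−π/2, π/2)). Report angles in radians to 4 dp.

rotate P by −φ1: (0.2261, -0.0155, -0.4182)
  e−x'=-0.1361;  (l²−L²−(e−x')²−y'²−z²)/2L = -0.0231
  θ1 = atan2(B,A) + arccos(C/0.4398) = -0.2620
arm 2 (φ=120.0°): x'=-0.1265, y'=-0.1881
  A=0.2165, B=-0.4182, C=(l²−L²−A²−y'²−z²)/(2L)=-0.2876
  √(A²+B²)=0.4709;  θ2 = -1.0931+2.2277 ≈ 1.1346
rotate P by −φ3: (-0.0996, 0.2036, -0.4182)
  A=0.1896, B=-0.4182, C=(l²−L²−A²−y'²−z²)/(2L)=-0.2674
  γ=atan2(-0.4182,0.1896)=-1.1451;  ψ=arccos(-0.5824)=2.1925;  θ3=γ+ψ≈1.0474

θ₁ = -0.2620, θ₂ = 1.1346, θ₃ = 1.0474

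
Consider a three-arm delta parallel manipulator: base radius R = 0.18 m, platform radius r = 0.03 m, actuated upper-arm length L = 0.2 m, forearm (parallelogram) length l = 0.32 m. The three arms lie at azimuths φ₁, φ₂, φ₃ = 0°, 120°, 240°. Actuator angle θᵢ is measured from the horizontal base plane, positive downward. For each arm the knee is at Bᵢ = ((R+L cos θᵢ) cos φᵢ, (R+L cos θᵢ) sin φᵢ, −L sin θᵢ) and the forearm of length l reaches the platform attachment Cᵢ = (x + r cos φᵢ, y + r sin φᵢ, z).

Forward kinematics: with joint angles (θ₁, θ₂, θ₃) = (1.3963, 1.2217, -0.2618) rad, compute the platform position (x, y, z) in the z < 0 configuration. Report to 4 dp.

φ1=0.0°: virtual centre (0.1847, 0.0000, -0.1970), radius l
centre 2 = (0.2184·cos120.0°, 0.2184·sin120.0°, -0.1879) = (-0.1092, 0.1891, -0.1879)
arm 3 at φ=240.0°: (R−r)+L cos θ3 = 0.3432;  centre 3 = (-0.1716, -0.2972, 0.0518)
eliminate P² terms by subtracting sphere 1 from 2 and 3
linear system: -0.5879x+0.3783y = 0.0101−0.0181z; -0.7126x+-0.5944y = 0.0475−0.4975z
det = 0.6190;  x = -0.0388+0.3213z,  y = -0.0335+0.4516z
quadratic in z: (1.3072)z²+(0.2200)z+(-0.0125)=0, √Δ=0.3376 → z ∈ {-0.2133, 0.0450}; z = -0.2133 (taking z<0)
x = -0.1073, y = -0.1298

(-0.1073, -0.1298, -0.2133)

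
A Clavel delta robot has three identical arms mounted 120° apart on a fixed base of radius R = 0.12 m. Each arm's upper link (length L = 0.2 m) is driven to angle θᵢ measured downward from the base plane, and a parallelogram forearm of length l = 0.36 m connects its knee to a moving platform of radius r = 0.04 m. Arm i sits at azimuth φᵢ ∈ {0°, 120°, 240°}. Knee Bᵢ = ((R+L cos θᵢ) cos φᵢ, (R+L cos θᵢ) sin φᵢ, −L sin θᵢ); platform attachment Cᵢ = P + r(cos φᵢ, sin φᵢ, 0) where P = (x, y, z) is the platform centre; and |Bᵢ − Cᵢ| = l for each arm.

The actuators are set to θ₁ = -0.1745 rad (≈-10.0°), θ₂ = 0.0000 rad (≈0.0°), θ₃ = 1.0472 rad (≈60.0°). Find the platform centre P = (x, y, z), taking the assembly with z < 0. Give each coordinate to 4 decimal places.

arm 1 at φ=0.0°: ρ1 = 0.2770;  S1 = (0.2770, 0.0000, 0.0347)
φ2=120.0°: virtual centre (-0.1400, 0.2425, 0.0000), radius l
φ3=240.0°: virtual centre (-0.0900, -0.1559, -0.1732), radius l
|S₂|²−|S₁|² = 0.0005;  |S₃|²−|S₁|² = -0.0155
linear system: -0.8339x+0.4850y = 0.0005−-0.0694z; -0.7339x+-0.3118y = -0.0155−-0.4159z
det = 0.6159;  x = 0.0120+-0.3626z,  y = 0.0216+-0.4803z
into |P−S₁|² = l²: 1.3622z² + 0.1020z + -0.0577 = 0;  Δ = 0.3248;  z = -0.2466 or 0.1718 → z<0 root = -0.2466
x = 0.1014, y = 0.1400

(0.1014, 0.1400, -0.2466)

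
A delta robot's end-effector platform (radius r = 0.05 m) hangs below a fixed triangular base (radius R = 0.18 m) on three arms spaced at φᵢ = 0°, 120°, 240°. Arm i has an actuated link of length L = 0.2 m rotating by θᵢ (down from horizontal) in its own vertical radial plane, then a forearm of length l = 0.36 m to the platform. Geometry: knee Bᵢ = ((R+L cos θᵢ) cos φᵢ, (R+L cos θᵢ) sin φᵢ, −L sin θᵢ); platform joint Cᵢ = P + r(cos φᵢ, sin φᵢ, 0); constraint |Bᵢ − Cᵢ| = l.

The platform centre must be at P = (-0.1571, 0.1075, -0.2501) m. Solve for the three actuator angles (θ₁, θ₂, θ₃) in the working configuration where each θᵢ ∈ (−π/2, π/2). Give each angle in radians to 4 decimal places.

θ₁ = 1.3092, θ₂ = -0.3489, θ₃ = 0.7855

arm 1 (φ=0.0°): x'=-0.1571, y'=0.1075
  A cos θ + B sin θ = C:  0.2871·cos θ + -0.2501·sin θ = -0.1673
  θ1 = atan2(B,A) + arccos(C/0.3808) = 1.3092
arm 2 (φ=120.0°): x'=0.1716, y'=0.0823
  e−x'=-0.0416;  (l²−L²−(e−x')²−y'²−z²)/2L = 0.0464
  γ=atan2(-0.2501,-0.0416)=-1.7358;  ψ=arccos(0.1828)=1.3869;  θ2=γ+ψ≈-0.3489
φ3=240.0° → target in arm frame (-0.0145, -0.1898)
  A cos θ + B sin θ = C:  0.1445·cos θ + -0.2501·sin θ = -0.0747
  γ=atan2(-0.2501,0.1445)=-1.0467;  ψ=arccos(-0.2585)=1.8323;  θ3=γ+ψ≈0.7855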